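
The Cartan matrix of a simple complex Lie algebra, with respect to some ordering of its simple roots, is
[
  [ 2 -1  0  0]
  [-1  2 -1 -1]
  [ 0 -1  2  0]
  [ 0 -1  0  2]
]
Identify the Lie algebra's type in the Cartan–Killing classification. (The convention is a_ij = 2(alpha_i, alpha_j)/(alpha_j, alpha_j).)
The matrix has rank 4 with 2's on the diagonal. Reading the off-diagonal entries as Dynkin edges (a single edge where a_ij = a_ji = -1; a double or triple edge where a_ij * a_ji = 2 or 3), the diagram is a chain of 2 nodes with a fork of two nodes at one end (D_4). One simple-root ordering that puts it in standard form is (alpha_1, alpha_2, alpha_4, alpha_3). So the algebra is type D_4, i.e. so(8).

D4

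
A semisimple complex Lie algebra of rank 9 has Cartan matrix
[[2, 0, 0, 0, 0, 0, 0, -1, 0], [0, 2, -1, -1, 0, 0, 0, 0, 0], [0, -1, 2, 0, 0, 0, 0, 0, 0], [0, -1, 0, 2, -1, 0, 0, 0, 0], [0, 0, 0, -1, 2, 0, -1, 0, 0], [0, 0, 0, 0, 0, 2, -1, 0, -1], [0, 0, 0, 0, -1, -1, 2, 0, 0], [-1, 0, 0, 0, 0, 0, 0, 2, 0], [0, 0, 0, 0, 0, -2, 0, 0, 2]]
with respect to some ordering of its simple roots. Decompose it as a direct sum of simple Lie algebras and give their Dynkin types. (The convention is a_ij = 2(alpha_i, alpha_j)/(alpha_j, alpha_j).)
A_2 ⊕ C_7

The diagram associated to this matrix has two connected components: the simple roots {alpha_1, alpha_8} form a chain of 2 nodes with single edges (A_2), and {alpha_2, alpha_3, alpha_4, alpha_5, alpha_6, alpha_7, alpha_9} form a chain of 7 nodes with a double edge at one end; the terminal node there is the unique long simple root (C_7). A semisimple Lie algebra decomposes uniquely as the direct sum of simple ideals, one per connected component of its Dynkin diagram, so g ≅ A_2 ⊕ C_7 (dimension 8 + 105 = 113).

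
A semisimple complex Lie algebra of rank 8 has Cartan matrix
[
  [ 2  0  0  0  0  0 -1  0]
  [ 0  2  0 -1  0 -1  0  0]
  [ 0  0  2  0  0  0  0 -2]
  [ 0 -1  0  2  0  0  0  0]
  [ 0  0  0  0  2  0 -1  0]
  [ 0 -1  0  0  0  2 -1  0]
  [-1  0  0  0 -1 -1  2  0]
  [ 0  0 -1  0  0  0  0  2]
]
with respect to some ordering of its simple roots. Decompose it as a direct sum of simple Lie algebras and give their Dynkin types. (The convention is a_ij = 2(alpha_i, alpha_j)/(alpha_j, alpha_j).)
The diagram associated to this matrix has two connected components: the simple roots {alpha_3, alpha_8} form a chain of 2 nodes with a double edge at one end; the terminal node there is the unique short simple root (B_2), and {alpha_1, alpha_2, alpha_4, alpha_5, alpha_6, alpha_7} form a chain of 4 nodes with a fork of two nodes at one end (D_6). A semisimple Lie algebra decomposes uniquely as the direct sum of simple ideals, one per connected component of its Dynkin diagram, so g ≅ B_2 ⊕ D_6 (dimension 10 + 66 = 76).

type B_2 + type D_6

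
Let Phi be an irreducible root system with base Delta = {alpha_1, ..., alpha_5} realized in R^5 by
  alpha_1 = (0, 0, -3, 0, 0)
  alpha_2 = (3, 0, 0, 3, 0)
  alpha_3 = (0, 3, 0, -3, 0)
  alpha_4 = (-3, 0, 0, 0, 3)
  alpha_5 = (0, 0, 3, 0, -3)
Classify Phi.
Compute the Cartan integers a_ij = 2(alpha_i, alpha_j)/(alpha_j, alpha_j); the resulting 5x5 Cartan matrix is
[[2, 0, 0, 0, -1], [0, 2, -1, -1, 0], [0, -1, 2, 0, 0], [0, -1, 0, 2, -1], [-2, 0, 0, -1, 2]].
The roots have two lengths (squared-length ratio 2:1); the short ones are alpha_{1}. The associated Dynkin diagram is a chain of 5 nodes with a double edge at one end; the terminal node there is the unique short simple root (B_5), so the type is B_5 (the algebra so(11)).

B5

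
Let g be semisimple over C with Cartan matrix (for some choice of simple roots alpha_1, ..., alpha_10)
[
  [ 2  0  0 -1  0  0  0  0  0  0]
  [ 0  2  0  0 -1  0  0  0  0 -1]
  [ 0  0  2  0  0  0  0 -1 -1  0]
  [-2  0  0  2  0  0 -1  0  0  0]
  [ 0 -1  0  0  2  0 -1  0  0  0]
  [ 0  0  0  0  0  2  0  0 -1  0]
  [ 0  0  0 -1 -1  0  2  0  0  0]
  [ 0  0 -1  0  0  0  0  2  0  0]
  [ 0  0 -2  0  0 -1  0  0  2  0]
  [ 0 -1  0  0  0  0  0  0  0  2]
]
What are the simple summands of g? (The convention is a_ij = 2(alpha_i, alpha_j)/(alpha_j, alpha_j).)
The diagram associated to this matrix has two connected components: the simple roots {alpha_1, alpha_2, alpha_4, alpha_5, alpha_7, alpha_10} form a chain of 6 nodes with a double edge at one end; the terminal node there is the unique short simple root (B_6), and {alpha_3, alpha_6, alpha_8, alpha_9} form a chain of 4 nodes with a double edge between the middle two (F_4). A semisimple Lie algebra decomposes uniquely as the direct sum of simple ideals, one per connected component of its Dynkin diagram, so g ≅ B_6 ⊕ F_4 (dimension 78 + 52 = 130).

B_6 (so(13)) ⊕ F_4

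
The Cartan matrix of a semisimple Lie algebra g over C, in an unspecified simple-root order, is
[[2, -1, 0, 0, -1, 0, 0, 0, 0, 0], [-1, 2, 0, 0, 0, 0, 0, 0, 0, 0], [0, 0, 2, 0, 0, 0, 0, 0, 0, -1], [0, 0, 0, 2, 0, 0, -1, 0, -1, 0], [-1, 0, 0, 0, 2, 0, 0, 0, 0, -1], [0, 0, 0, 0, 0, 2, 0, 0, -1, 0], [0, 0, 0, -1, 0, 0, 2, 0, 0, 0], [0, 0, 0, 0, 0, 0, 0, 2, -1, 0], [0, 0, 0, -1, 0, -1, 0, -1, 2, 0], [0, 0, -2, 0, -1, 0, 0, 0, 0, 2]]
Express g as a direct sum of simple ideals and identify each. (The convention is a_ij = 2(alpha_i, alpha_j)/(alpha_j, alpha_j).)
type B_5 + type D_5

The diagram associated to this matrix has two connected components: the simple roots {alpha_1, alpha_2, alpha_3, alpha_5, alpha_10} form a chain of 5 nodes with a double edge at one end; the terminal node there is the unique short simple root (B_5), and {alpha_4, alpha_6, alpha_7, alpha_8, alpha_9} form a chain of 3 nodes with a fork of two nodes at one end (D_5). A semisimple Lie algebra decomposes uniquely as the direct sum of simple ideals, one per connected component of its Dynkin diagram, so g ≅ B_5 ⊕ D_5 (dimension 55 + 45 = 100).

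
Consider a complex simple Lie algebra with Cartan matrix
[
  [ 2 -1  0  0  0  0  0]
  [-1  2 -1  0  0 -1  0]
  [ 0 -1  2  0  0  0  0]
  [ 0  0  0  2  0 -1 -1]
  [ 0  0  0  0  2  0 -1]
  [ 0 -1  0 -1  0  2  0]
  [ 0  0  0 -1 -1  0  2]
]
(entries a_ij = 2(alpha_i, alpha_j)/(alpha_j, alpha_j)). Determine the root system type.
D_7

The matrix has rank 7 with 2's on the diagonal. Reading the off-diagonal entries as Dynkin edges (a single edge where a_ij = a_ji = -1; a double or triple edge where a_ij * a_ji = 2 or 3), the diagram is a chain of 5 nodes with a fork of two nodes at one end (D_7). One simple-root ordering that puts it in standard form is (alpha_5, alpha_7, alpha_4, alpha_6, alpha_2, alpha_3, alpha_1). So the algebra is type D_7, i.e. so(14).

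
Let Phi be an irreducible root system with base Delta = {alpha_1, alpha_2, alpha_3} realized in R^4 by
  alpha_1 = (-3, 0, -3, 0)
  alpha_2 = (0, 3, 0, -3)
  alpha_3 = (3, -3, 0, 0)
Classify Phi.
Compute the Cartan integers a_ij = 2(alpha_i, alpha_j)/(alpha_j, alpha_j); the resulting 3x3 Cartan matrix is
[[2, 0, -1], [0, 2, -1], [-1, -1, 2]].
All simple roots have the same length, so the diagram is simply laced. The associated Dynkin diagram is a chain of 3 nodes with single edges (A_3), so the type is A_3 (the algebra sl(4)).

A_3 (sl(4))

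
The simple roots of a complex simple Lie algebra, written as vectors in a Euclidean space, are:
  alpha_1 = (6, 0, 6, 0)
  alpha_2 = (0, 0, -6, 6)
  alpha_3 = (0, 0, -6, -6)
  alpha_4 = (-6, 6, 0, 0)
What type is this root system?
Compute the Cartan integers a_ij = 2(alpha_i, alpha_j)/(alpha_j, alpha_j); the resulting 4x4 Cartan matrix is
[[2, -1, -1, -1], [-1, 2, 0, 0], [-1, 0, 2, 0], [-1, 0, 0, 2]].
All simple roots have the same length, so the diagram is simply laced. The associated Dynkin diagram is a chain of 2 nodes with a fork of two nodes at one end (D_4), so the type is D_4 (the algebra so(8)).

D_4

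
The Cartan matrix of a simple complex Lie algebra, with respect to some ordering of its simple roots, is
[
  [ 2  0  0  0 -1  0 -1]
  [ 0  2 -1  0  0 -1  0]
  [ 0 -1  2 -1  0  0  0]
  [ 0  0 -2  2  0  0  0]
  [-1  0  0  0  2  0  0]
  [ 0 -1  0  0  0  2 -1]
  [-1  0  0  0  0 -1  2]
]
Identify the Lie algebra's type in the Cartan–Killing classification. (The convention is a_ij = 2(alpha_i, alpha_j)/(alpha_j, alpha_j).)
C7

The matrix has rank 7 with 2's on the diagonal. Reading the off-diagonal entries as Dynkin edges (a single edge where a_ij = a_ji = -1; a double or triple edge where a_ij * a_ji = 2 or 3), the diagram is a chain of 7 nodes with a double edge at one end; the terminal node there is the unique long simple root (C_7). One simple-root ordering that puts it in standard form is (alpha_5, alpha_1, alpha_7, alpha_6, alpha_2, alpha_3, alpha_4). So the algebra is type C_7, i.e. sp(14).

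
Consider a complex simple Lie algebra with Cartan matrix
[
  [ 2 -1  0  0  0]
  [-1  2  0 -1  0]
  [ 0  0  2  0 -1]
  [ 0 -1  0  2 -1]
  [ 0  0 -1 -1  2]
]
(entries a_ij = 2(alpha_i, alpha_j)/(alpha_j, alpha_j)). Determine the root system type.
A_5

The matrix has rank 5 with 2's on the diagonal. Reading the off-diagonal entries as Dynkin edges (a single edge where a_ij = a_ji = -1; a double or triple edge where a_ij * a_ji = 2 or 3), the diagram is a chain of 5 nodes with single edges (A_5). One simple-root ordering that puts it in standard form is (alpha_1, alpha_2, alpha_4, alpha_5, alpha_3). So the algebra is type A_5, i.e. sl(6).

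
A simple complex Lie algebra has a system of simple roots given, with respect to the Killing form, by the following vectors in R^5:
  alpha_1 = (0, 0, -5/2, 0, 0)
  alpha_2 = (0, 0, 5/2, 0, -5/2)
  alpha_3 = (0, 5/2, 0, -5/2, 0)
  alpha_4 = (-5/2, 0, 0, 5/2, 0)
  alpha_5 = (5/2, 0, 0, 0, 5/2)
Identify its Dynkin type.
type B_5

Compute the Cartan integers a_ij = 2(alpha_i, alpha_j)/(alpha_j, alpha_j); the resulting 5x5 Cartan matrix is
[[2, -1, 0, 0, 0], [-2, 2, 0, 0, -1], [0, 0, 2, -1, 0], [0, 0, -1, 2, -1], [0, -1, 0, -1, 2]].
The roots have two lengths (squared-length ratio 2:1); the short ones are alpha_{1}. The associated Dynkin diagram is a chain of 5 nodes with a double edge at one end; the terminal node there is the unique short simple root (B_5), so the type is B_5 (the algebra so(11)).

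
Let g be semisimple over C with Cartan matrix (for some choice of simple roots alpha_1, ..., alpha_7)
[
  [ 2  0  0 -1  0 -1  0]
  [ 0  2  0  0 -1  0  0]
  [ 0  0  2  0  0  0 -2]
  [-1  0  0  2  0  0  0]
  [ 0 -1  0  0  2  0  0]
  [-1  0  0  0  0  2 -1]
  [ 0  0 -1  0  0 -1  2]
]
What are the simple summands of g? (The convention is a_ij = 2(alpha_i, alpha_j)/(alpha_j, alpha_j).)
The diagram associated to this matrix has two connected components: the simple roots {alpha_2, alpha_5} form a chain of 2 nodes with single edges (A_2), and {alpha_1, alpha_3, alpha_4, alpha_6, alpha_7} form a chain of 5 nodes with a double edge at one end; the terminal node there is the unique long simple root (C_5). A semisimple Lie algebra decomposes uniquely as the direct sum of simple ideals, one per connected component of its Dynkin diagram, so g ≅ A_2 ⊕ C_5 (dimension 8 + 55 = 63).

type A_2 + type C_5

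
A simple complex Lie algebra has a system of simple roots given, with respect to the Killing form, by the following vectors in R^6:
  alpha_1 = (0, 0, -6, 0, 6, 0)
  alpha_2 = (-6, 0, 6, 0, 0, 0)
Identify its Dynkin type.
A_2

Compute the Cartan integers a_ij = 2(alpha_i, alpha_j)/(alpha_j, alpha_j); the resulting 2x2 Cartan matrix is
[[2, -1], [-1, 2]].
All simple roots have the same length, so the diagram is simply laced. The associated Dynkin diagram is a chain of 2 nodes with single edges (A_2), so the type is A_2 (the algebra sl(3)).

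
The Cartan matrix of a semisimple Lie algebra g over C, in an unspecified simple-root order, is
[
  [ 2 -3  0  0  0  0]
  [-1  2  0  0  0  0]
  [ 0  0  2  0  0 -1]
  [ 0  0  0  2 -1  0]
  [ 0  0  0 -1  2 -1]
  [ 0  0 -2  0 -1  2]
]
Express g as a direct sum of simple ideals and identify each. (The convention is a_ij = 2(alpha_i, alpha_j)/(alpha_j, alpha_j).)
The diagram associated to this matrix has two connected components: the simple roots {alpha_3, alpha_4, alpha_5, alpha_6} form a chain of 4 nodes with a double edge at one end; the terminal node there is the unique short simple root (B_4), and {alpha_1, alpha_2} form two nodes joined by a triple edge (G_2). A semisimple Lie algebra decomposes uniquely as the direct sum of simple ideals, one per connected component of its Dynkin diagram, so g ≅ B_4 ⊕ G_2 (dimension 36 + 14 = 50).

type B_4 + type G_2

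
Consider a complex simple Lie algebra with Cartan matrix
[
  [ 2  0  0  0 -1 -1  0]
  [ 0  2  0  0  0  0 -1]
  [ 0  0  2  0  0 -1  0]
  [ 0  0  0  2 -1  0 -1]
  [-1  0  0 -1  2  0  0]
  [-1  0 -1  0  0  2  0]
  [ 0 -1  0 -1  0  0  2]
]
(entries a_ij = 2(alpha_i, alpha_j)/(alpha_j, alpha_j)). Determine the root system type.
type A_7

The matrix has rank 7 with 2's on the diagonal. Reading the off-diagonal entries as Dynkin edges (a single edge where a_ij = a_ji = -1; a double or triple edge where a_ij * a_ji = 2 or 3), the diagram is a chain of 7 nodes with single edges (A_7). One simple-root ordering that puts it in standard form is (alpha_2, alpha_7, alpha_4, alpha_5, alpha_1, alpha_6, alpha_3). So the algebra is type A_7, i.e. sl(8).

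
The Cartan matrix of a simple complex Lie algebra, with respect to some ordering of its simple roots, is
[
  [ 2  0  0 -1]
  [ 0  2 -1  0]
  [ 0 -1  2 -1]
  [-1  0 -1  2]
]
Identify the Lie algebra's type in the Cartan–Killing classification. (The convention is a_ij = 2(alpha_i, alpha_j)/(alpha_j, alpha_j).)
The matrix has rank 4 with 2's on the diagonal. Reading the off-diagonal entries as Dynkin edges (a single edge where a_ij = a_ji = -1; a double or triple edge where a_ij * a_ji = 2 or 3), the diagram is a chain of 4 nodes with single edges (A_4). One simple-root ordering that puts it in standard form is (alpha_2, alpha_3, alpha_4, alpha_1). So the algebra is type A_4, i.e. sl(5).

A_4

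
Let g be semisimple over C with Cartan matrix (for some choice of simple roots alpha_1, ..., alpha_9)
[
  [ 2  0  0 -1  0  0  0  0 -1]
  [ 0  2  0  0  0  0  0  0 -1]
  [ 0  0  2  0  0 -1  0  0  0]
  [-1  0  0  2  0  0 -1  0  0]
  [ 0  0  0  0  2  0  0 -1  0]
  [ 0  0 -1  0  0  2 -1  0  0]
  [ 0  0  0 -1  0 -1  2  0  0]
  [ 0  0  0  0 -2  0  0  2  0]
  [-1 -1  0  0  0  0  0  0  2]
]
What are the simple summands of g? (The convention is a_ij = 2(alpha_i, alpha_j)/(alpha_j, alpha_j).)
A7 ⊕ B2

The diagram associated to this matrix has two connected components: the simple roots {alpha_1, alpha_2, alpha_3, alpha_4, alpha_6, alpha_7, alpha_9} form a chain of 7 nodes with single edges (A_7), and {alpha_5, alpha_8} form a chain of 2 nodes with a double edge at one end; the terminal node there is the unique short simple root (B_2). A semisimple Lie algebra decomposes uniquely as the direct sum of simple ideals, one per connected component of its Dynkin diagram, so g ≅ A_7 ⊕ B_2 (dimension 63 + 10 = 73).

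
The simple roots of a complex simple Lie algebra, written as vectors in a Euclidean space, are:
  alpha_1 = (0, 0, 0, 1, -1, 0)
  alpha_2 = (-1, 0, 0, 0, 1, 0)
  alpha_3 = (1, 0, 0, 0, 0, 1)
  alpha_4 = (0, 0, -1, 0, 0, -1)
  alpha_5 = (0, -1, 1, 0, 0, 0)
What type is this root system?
Compute the Cartan integers a_ij = 2(alpha_i, alpha_j)/(alpha_j, alpha_j); the resulting 5x5 Cartan matrix is
[[2, -1, 0, 0, 0], [-1, 2, -1, 0, 0], [0, -1, 2, -1, 0], [0, 0, -1, 2, -1], [0, 0, 0, -1, 2]].
All simple roots have the same length, so the diagram is simply laced. The associated Dynkin diagram is a chain of 5 nodes with single edges (A_5), so the type is A_5 (the algebra sl(6)).

type A_5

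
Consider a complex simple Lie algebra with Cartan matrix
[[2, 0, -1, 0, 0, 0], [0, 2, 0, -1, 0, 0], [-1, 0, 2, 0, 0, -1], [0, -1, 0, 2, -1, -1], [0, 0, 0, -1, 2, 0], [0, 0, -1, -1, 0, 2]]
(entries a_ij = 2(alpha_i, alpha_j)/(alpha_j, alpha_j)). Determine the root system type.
D_6

The matrix has rank 6 with 2's on the diagonal. Reading the off-diagonal entries as Dynkin edges (a single edge where a_ij = a_ji = -1; a double or triple edge where a_ij * a_ji = 2 or 3), the diagram is a chain of 4 nodes with a fork of two nodes at one end (D_6). One simple-root ordering that puts it in standard form is (alpha_1, alpha_3, alpha_6, alpha_4, alpha_5, alpha_2). So the algebra is type D_6, i.e. so(12).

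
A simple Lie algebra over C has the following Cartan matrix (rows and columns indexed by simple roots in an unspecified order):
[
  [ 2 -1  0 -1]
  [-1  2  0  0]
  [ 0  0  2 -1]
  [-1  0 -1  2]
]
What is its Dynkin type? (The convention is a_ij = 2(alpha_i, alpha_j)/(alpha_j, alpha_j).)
A_4

The matrix has rank 4 with 2's on the diagonal. Reading the off-diagonal entries as Dynkin edges (a single edge where a_ij = a_ji = -1; a double or triple edge where a_ij * a_ji = 2 or 3), the diagram is a chain of 4 nodes with single edges (A_4). One simple-root ordering that puts it in standard form is (alpha_3, alpha_4, alpha_1, alpha_2). So the algebra is type A_4, i.e. sl(5).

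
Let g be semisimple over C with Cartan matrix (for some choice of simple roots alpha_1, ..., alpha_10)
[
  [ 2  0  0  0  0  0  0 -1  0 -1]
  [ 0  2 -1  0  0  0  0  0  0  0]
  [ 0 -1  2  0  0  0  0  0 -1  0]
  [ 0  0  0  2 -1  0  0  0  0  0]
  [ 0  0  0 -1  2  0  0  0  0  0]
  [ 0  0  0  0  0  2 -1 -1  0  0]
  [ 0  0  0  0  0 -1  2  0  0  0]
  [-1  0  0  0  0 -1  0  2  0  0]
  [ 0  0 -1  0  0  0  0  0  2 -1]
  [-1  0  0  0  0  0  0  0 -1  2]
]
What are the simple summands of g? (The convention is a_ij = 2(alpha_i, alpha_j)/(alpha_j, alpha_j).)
A2 + A8

The diagram associated to this matrix has two connected components: the simple roots {alpha_4, alpha_5} form a chain of 2 nodes with single edges (A_2), and {alpha_1, alpha_2, alpha_3, alpha_6, alpha_7, alpha_8, alpha_9, alpha_10} form a chain of 8 nodes with single edges (A_8). A semisimple Lie algebra decomposes uniquely as the direct sum of simple ideals, one per connected component of its Dynkin diagram, so g ≅ A_2 ⊕ A_8 (dimension 8 + 80 = 88).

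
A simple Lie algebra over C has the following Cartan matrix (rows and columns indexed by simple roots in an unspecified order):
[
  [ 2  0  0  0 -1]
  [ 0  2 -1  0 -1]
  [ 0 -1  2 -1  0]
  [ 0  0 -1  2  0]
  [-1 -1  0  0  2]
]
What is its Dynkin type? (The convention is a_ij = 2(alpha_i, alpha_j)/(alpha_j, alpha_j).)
A5

The matrix has rank 5 with 2's on the diagonal. Reading the off-diagonal entries as Dynkin edges (a single edge where a_ij = a_ji = -1; a double or triple edge where a_ij * a_ji = 2 or 3), the diagram is a chain of 5 nodes with single edges (A_5). One simple-root ordering that puts it in standard form is (alpha_1, alpha_5, alpha_2, alpha_3, alpha_4). So the algebra is type A_5, i.e. sl(6).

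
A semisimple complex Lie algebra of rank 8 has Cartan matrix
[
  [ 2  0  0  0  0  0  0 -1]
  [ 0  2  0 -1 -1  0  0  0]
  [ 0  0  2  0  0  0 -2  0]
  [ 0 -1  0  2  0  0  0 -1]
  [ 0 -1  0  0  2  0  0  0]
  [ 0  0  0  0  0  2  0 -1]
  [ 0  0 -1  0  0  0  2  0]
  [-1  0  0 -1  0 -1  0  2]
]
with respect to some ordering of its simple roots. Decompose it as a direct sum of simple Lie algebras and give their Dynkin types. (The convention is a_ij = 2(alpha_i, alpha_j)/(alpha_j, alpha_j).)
The diagram associated to this matrix has two connected components: the simple roots {alpha_3, alpha_7} form a chain of 2 nodes with a double edge at one end; the terminal node there is the unique short simple root (B_2), and {alpha_1, alpha_2, alpha_4, alpha_5, alpha_6, alpha_8} form a chain of 4 nodes with a fork of two nodes at one end (D_6). A semisimple Lie algebra decomposes uniquely as the direct sum of simple ideals, one per connected component of its Dynkin diagram, so g ≅ B_2 ⊕ D_6 (dimension 10 + 66 = 76).

B2 + D6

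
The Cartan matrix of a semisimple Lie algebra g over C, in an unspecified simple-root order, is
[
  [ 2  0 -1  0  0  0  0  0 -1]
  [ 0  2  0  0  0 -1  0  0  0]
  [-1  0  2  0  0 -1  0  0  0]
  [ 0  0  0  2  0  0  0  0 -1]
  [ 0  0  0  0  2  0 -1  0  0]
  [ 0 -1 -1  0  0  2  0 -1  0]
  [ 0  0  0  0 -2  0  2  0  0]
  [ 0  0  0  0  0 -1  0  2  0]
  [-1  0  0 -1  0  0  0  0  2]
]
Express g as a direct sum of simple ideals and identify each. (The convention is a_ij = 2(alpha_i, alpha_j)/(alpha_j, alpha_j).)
The diagram associated to this matrix has two connected components: the simple roots {alpha_5, alpha_7} form a chain of 2 nodes with a double edge at one end; the terminal node there is the unique short simple root (B_2), and {alpha_1, alpha_2, alpha_3, alpha_4, alpha_6, alpha_8, alpha_9} form a chain of 5 nodes with a fork of two nodes at one end (D_7). A semisimple Lie algebra decomposes uniquely as the direct sum of simple ideals, one per connected component of its Dynkin diagram, so g ≅ B_2 ⊕ D_7 (dimension 10 + 91 = 101).

B_2 + D_7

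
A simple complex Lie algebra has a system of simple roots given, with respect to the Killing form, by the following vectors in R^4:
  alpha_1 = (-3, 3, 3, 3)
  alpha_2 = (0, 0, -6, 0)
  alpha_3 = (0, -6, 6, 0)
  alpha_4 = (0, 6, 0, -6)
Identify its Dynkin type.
F4

Compute the Cartan integers a_ij = 2(alpha_i, alpha_j)/(alpha_j, alpha_j); the resulting 4x4 Cartan matrix is
[[2, -1, 0, 0], [-1, 2, -1, 0], [0, -2, 2, -1], [0, 0, -1, 2]].
The roots have two lengths (squared-length ratio 2:1); the short ones are alpha_{1,2}. The associated Dynkin diagram is a chain of 4 nodes with a double edge between the middle two (F_4), so the type is F_4.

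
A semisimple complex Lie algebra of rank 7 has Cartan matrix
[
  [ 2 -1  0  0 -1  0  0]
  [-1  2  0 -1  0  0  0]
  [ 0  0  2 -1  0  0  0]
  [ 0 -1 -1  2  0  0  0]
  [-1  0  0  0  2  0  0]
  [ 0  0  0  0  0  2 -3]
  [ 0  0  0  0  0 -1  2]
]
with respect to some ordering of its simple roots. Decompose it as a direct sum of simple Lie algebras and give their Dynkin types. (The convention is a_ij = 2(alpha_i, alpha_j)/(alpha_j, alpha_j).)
type A_5 ⊕ type G_2

The diagram associated to this matrix has two connected components: the simple roots {alpha_1, alpha_2, alpha_3, alpha_4, alpha_5} form a chain of 5 nodes with single edges (A_5), and {alpha_6, alpha_7} form two nodes joined by a triple edge (G_2). A semisimple Lie algebra decomposes uniquely as the direct sum of simple ideals, one per connected component of its Dynkin diagram, so g ≅ A_5 ⊕ G_2 (dimension 35 + 14 = 49).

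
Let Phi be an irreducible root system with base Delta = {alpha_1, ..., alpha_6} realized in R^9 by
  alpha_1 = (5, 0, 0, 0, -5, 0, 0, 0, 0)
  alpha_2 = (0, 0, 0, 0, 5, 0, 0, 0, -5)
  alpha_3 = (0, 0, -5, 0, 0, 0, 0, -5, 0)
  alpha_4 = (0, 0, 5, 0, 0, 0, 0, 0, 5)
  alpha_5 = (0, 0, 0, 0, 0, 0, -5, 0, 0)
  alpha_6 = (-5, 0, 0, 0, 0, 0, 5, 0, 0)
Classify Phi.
Compute the Cartan integers a_ij = 2(alpha_i, alpha_j)/(alpha_j, alpha_j); the resulting 6x6 Cartan matrix is
[[2, -1, 0, 0, 0, -1], [-1, 2, 0, -1, 0, 0], [0, 0, 2, -1, 0, 0], [0, -1, -1, 2, 0, 0], [0, 0, 0, 0, 2, -1], [-1, 0, 0, 0, -2, 2]].
The roots have two lengths (squared-length ratio 2:1); the short ones are alpha_{5}. The associated Dynkin diagram is a chain of 6 nodes with a double edge at one end; the terminal node there is the unique short simple root (B_6), so the type is B_6 (the algebra so(13)).

type B_6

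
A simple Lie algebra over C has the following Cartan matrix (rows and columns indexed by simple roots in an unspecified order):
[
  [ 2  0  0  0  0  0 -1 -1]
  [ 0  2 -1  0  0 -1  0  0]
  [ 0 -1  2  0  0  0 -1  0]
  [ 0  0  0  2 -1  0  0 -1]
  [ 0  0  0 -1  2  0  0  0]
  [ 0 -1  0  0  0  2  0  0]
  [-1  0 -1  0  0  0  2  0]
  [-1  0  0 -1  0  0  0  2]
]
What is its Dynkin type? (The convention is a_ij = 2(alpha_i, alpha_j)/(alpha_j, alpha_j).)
type A_8

The matrix has rank 8 with 2's on the diagonal. Reading the off-diagonal entries as Dynkin edges (a single edge where a_ij = a_ji = -1; a double or triple edge where a_ij * a_ji = 2 or 3), the diagram is a chain of 8 nodes with single edges (A_8). One simple-root ordering that puts it in standard form is (alpha_6, alpha_2, alpha_3, alpha_7, alpha_1, alpha_8, alpha_4, alpha_5). So the algebra is type A_8, i.e. sl(9).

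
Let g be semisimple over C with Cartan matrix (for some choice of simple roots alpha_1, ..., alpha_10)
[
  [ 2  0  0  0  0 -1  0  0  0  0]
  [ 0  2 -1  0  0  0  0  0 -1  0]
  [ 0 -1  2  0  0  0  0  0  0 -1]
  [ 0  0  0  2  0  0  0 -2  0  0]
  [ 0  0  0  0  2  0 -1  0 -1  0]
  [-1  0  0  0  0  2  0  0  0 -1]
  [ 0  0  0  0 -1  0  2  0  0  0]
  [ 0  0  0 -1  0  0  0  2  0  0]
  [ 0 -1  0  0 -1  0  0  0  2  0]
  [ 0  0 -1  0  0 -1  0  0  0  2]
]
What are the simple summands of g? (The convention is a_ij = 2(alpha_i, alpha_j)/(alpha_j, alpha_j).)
The diagram associated to this matrix has two connected components: the simple roots {alpha_1, alpha_2, alpha_3, alpha_5, alpha_6, alpha_7, alpha_9, alpha_10} form a chain of 8 nodes with single edges (A_8), and {alpha_4, alpha_8} form a chain of 2 nodes with a double edge at one end; the terminal node there is the unique short simple root (B_2). A semisimple Lie algebra decomposes uniquely as the direct sum of simple ideals, one per connected component of its Dynkin diagram, so g ≅ A_8 ⊕ B_2 (dimension 80 + 10 = 90).

type A_8 + type B_2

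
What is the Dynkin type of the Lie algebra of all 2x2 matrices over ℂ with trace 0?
A_1 (sl(2))

This is sl(2), which has dimension 2^2 - 1 = 3 and rank 2 - 1 = 1 (a Cartan subalgebra is the diagonal traceless matrices). In the classification of classical Lie algebras, the special linear algebra sl(n+1) has type A_n; here n = 1, so the Dynkin diagram is a chain of 1 nodes with single edges (A_1). Hence the type is A_1.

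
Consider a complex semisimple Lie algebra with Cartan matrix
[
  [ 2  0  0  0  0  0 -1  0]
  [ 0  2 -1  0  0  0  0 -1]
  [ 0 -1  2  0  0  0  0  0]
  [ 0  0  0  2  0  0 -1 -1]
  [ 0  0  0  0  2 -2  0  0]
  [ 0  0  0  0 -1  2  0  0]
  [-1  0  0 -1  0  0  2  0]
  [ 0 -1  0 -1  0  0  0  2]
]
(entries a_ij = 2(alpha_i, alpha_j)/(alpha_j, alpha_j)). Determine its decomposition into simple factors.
The diagram associated to this matrix has two connected components: the simple roots {alpha_1, alpha_2, alpha_3, alpha_4, alpha_7, alpha_8} form a chain of 6 nodes with single edges (A_6), and {alpha_5, alpha_6} form a chain of 2 nodes with a double edge at one end; the terminal node there is the unique short simple root (B_2). A semisimple Lie algebra decomposes uniquely as the direct sum of simple ideals, one per connected component of its Dynkin diagram, so g ≅ A_6 ⊕ B_2 (dimension 48 + 10 = 58).

type A_6 + type B_2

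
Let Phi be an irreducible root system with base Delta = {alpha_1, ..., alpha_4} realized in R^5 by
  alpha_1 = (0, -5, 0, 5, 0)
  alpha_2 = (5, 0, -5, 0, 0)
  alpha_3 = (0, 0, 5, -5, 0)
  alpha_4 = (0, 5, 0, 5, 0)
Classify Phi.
D_4 (so(8))

Compute the Cartan integers a_ij = 2(alpha_i, alpha_j)/(alpha_j, alpha_j); the resulting 4x4 Cartan matrix is
[[2, 0, -1, 0], [0, 2, -1, 0], [-1, -1, 2, -1], [0, 0, -1, 2]].
All simple roots have the same length, so the diagram is simply laced. The associated Dynkin diagram is a chain of 2 nodes with a fork of two nodes at one end (D_4), so the type is D_4 (the algebra so(8)).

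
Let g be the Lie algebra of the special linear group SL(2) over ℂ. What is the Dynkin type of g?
This is sl(2), which has dimension 2^2 - 1 = 3 and rank 2 - 1 = 1 (a Cartan subalgebra is the diagonal traceless matrices). In the classification of classical Lie algebras, the special linear algebra sl(n+1) has type A_n; here n = 1, so the Dynkin diagram is a chain of 1 nodes with single edges (A_1). Hence the type is A_1.

A_1 (sl(2))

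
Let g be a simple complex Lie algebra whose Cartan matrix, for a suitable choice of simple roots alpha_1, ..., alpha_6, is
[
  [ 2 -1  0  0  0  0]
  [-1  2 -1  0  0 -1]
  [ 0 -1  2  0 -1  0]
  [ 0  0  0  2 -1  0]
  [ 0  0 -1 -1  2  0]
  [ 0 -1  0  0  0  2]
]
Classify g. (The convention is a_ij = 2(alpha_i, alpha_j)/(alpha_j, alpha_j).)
The matrix has rank 6 with 2's on the diagonal. Reading the off-diagonal entries as Dynkin edges (a single edge where a_ij = a_ji = -1; a double or triple edge where a_ij * a_ji = 2 or 3), the diagram is a chain of 4 nodes with a fork of two nodes at one end (D_6). One simple-root ordering that puts it in standard form is (alpha_4, alpha_5, alpha_3, alpha_2, alpha_6, alpha_1). So the algebra is type D_6, i.e. so(12).

D_6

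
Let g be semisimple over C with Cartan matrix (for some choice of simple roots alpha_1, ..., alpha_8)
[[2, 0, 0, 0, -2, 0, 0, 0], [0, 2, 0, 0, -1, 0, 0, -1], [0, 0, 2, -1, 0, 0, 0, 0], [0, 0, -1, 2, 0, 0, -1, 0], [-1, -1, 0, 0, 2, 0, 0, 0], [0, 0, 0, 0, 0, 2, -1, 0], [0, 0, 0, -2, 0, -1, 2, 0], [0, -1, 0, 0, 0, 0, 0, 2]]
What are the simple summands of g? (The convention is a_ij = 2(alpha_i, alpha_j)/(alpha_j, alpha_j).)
C4 ⊕ F4

The diagram associated to this matrix has two connected components: the simple roots {alpha_1, alpha_2, alpha_5, alpha_8} form a chain of 4 nodes with a double edge at one end; the terminal node there is the unique long simple root (C_4), and {alpha_3, alpha_4, alpha_6, alpha_7} form a chain of 4 nodes with a double edge between the middle two (F_4). A semisimple Lie algebra decomposes uniquely as the direct sum of simple ideals, one per connected component of its Dynkin diagram, so g ≅ C_4 ⊕ F_4 (dimension 36 + 52 = 88).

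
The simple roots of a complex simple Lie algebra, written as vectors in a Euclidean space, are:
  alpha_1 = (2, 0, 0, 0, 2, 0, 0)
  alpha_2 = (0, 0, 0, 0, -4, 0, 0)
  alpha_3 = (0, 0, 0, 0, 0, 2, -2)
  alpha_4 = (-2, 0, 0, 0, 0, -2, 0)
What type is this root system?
C_4

Compute the Cartan integers a_ij = 2(alpha_i, alpha_j)/(alpha_j, alpha_j); the resulting 4x4 Cartan matrix is
[[2, -1, 0, -1], [-2, 2, 0, 0], [0, 0, 2, -1], [-1, 0, -1, 2]].
The roots have two lengths (squared-length ratio 2:1); the short ones are alpha_{1,3,4}. The associated Dynkin diagram is a chain of 4 nodes with a double edge at one end; the terminal node there is the unique long simple root (C_4), so the type is C_4 (the algebra sp(8)).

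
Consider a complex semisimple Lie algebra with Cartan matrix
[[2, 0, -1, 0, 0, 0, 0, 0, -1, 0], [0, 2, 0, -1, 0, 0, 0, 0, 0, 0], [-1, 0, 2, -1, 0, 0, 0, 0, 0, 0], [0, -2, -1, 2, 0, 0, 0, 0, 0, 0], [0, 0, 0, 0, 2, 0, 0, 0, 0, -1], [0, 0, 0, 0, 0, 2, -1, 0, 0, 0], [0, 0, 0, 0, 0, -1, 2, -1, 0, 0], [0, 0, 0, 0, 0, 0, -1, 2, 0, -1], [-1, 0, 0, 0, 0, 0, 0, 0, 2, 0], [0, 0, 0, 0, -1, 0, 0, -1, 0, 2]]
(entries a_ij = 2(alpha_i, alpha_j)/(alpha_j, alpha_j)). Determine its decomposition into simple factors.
The diagram associated to this matrix has two connected components: the simple roots {alpha_5, alpha_6, alpha_7, alpha_8, alpha_10} form a chain of 5 nodes with single edges (A_5), and {alpha_1, alpha_2, alpha_3, alpha_4, alpha_9} form a chain of 5 nodes with a double edge at one end; the terminal node there is the unique short simple root (B_5). A semisimple Lie algebra decomposes uniquely as the direct sum of simple ideals, one per connected component of its Dynkin diagram, so g ≅ A_5 ⊕ B_5 (dimension 35 + 55 = 90).

A_5 (sl(6)) + B_5 (so(11))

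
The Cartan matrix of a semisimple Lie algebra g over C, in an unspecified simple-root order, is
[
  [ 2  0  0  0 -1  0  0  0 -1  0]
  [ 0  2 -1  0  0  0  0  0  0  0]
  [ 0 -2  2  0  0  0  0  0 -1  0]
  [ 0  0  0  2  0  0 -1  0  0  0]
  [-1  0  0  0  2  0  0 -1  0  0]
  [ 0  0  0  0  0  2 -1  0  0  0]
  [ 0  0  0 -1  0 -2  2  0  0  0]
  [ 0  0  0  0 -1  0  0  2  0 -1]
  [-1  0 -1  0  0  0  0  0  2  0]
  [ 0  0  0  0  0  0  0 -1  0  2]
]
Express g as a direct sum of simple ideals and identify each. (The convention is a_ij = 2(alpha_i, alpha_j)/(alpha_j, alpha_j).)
B_3 + B_7

The diagram associated to this matrix has two connected components: the simple roots {alpha_4, alpha_6, alpha_7} form a chain of 3 nodes with a double edge at one end; the terminal node there is the unique short simple root (B_3), and {alpha_1, alpha_2, alpha_3, alpha_5, alpha_8, alpha_9, alpha_10} form a chain of 7 nodes with a double edge at one end; the terminal node there is the unique short simple root (B_7). A semisimple Lie algebra decomposes uniquely as the direct sum of simple ideals, one per connected component of its Dynkin diagram, so g ≅ B_3 ⊕ B_7 (dimension 21 + 105 = 126).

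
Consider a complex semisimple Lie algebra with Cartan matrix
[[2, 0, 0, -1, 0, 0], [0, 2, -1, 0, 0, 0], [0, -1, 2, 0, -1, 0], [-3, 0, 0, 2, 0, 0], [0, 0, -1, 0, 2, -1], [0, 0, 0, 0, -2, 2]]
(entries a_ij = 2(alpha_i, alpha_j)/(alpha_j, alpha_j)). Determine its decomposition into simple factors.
The diagram associated to this matrix has two connected components: the simple roots {alpha_2, alpha_3, alpha_5, alpha_6} form a chain of 4 nodes with a double edge at one end; the terminal node there is the unique long simple root (C_4), and {alpha_1, alpha_4} form two nodes joined by a triple edge (G_2). A semisimple Lie algebra decomposes uniquely as the direct sum of simple ideals, one per connected component of its Dynkin diagram, so g ≅ C_4 ⊕ G_2 (dimension 36 + 14 = 50).

C_4 (sp(8)) + G_2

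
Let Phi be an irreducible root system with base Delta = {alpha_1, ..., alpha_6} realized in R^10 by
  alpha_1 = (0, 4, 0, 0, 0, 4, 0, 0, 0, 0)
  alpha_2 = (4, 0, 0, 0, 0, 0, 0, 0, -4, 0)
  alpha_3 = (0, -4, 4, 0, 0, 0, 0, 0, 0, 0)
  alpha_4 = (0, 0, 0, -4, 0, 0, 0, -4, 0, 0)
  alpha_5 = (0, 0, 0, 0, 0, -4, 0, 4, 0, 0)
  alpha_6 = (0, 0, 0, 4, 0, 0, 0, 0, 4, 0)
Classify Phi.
Compute the Cartan integers a_ij = 2(alpha_i, alpha_j)/(alpha_j, alpha_j); the resulting 6x6 Cartan matrix is
[[2, 0, -1, 0, -1, 0], [0, 2, 0, 0, 0, -1], [-1, 0, 2, 0, 0, 0], [0, 0, 0, 2, -1, -1], [-1, 0, 0, -1, 2, 0], [0, -1, 0, -1, 0, 2]].
All simple roots have the same length, so the diagram is simply laced. The associated Dynkin diagram is a chain of 6 nodes with single edges (A_6), so the type is A_6 (the algebra sl(7)).

A_6 (sl(7))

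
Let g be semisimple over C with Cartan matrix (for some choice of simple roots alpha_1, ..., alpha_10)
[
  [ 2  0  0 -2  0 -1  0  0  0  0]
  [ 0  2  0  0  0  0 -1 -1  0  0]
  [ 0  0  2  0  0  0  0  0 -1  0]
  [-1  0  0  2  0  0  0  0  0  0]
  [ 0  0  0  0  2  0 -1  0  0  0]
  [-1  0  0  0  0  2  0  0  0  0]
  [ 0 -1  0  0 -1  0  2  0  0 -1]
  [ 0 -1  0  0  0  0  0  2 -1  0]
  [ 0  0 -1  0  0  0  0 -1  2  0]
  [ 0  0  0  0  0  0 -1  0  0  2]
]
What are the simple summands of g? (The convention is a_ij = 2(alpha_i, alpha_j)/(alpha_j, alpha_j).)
The diagram associated to this matrix has two connected components: the simple roots {alpha_1, alpha_4, alpha_6} form a chain of 3 nodes with a double edge at one end; the terminal node there is the unique short simple root (B_3), and {alpha_2, alpha_3, alpha_5, alpha_7, alpha_8, alpha_9, alpha_10} form a chain of 5 nodes with a fork of two nodes at one end (D_7). A semisimple Lie algebra decomposes uniquely as the direct sum of simple ideals, one per connected component of its Dynkin diagram, so g ≅ B_3 ⊕ D_7 (dimension 21 + 91 = 112).

B3 + D7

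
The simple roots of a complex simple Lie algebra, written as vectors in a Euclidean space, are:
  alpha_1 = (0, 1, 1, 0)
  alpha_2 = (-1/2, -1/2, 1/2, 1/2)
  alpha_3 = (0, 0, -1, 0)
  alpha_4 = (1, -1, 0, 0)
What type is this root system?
Compute the Cartan integers a_ij = 2(alpha_i, alpha_j)/(alpha_j, alpha_j); the resulting 4x4 Cartan matrix is
[[2, 0, -2, -1], [0, 2, -1, 0], [-1, -1, 2, 0], [-1, 0, 0, 2]].
The roots have two lengths (squared-length ratio 2:1); the short ones are alpha_{2,3}. The associated Dynkin diagram is a chain of 4 nodes with a double edge between the middle two (F_4), so the type is F_4.

F4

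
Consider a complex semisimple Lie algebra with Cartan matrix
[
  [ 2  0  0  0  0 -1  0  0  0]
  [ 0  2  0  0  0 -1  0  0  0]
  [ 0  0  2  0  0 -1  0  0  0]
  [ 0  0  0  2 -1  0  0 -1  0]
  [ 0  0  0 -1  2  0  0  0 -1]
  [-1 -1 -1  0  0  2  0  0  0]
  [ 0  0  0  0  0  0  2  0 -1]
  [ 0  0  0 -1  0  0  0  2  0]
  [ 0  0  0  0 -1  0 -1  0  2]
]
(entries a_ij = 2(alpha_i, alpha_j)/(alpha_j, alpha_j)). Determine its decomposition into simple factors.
The diagram associated to this matrix has two connected components: the simple roots {alpha_4, alpha_5, alpha_7, alpha_8, alpha_9} form a chain of 5 nodes with single edges (A_5), and {alpha_1, alpha_2, alpha_3, alpha_6} form a chain of 2 nodes with a fork of two nodes at one end (D_4). A semisimple Lie algebra decomposes uniquely as the direct sum of simple ideals, one per connected component of its Dynkin diagram, so g ≅ A_5 ⊕ D_4 (dimension 35 + 28 = 63).

type A_5 + type D_4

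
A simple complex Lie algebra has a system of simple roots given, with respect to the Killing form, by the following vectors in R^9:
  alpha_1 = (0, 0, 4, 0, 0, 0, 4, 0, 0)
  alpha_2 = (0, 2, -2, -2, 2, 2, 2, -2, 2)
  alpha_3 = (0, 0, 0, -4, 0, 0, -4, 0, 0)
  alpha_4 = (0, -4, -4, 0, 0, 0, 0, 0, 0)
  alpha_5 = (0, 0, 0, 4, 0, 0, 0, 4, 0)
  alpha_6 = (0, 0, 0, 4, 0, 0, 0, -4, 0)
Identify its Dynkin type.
type E_6

Compute the Cartan integers a_ij = 2(alpha_i, alpha_j)/(alpha_j, alpha_j); the resulting 6x6 Cartan matrix is
[[2, 0, -1, -1, 0, 0], [0, 2, 0, 0, -1, 0], [-1, 0, 2, 0, -1, -1], [-1, 0, 0, 2, 0, 0], [0, -1, -1, 0, 2, 0], [0, 0, -1, 0, 0, 2]].
All simple roots have the same length, so the diagram is simply laced. The associated Dynkin diagram is a chain of 5 nodes with one extra node attached to the third node from one end (E_6), so the type is E_6.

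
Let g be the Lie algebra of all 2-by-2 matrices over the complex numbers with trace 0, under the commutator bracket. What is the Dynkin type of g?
type A_1

This is sl(2), which has dimension 2^2 - 1 = 3 and rank 2 - 1 = 1 (a Cartan subalgebra is the diagonal traceless matrices). In the classification of classical Lie algebras, the special linear algebra sl(n+1) has type A_n; here n = 1, so the Dynkin diagram is a chain of 1 nodes with single edges (A_1). Hence the type is A_1.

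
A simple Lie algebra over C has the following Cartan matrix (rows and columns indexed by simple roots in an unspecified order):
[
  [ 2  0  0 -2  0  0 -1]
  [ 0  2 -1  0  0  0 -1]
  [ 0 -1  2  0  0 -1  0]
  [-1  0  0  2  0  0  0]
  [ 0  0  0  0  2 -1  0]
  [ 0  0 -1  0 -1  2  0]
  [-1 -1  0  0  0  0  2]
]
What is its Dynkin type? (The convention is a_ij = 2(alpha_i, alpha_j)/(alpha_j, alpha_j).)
The matrix has rank 7 with 2's on the diagonal. Reading the off-diagonal entries as Dynkin edges (a single edge where a_ij = a_ji = -1; a double or triple edge where a_ij * a_ji = 2 or 3), the diagram is a chain of 7 nodes with a double edge at one end; the terminal node there is the unique short simple root (B_7). One simple-root ordering that puts it in standard form is (alpha_5, alpha_6, alpha_3, alpha_2, alpha_7, alpha_1, alpha_4). So the algebra is type B_7, i.e. so(15).

B7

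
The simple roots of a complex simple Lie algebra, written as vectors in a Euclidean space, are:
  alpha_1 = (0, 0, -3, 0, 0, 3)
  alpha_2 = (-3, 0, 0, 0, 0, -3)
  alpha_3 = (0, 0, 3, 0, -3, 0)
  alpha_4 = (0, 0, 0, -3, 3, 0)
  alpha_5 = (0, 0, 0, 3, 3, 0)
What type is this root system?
Compute the Cartan integers a_ij = 2(alpha_i, alpha_j)/(alpha_j, alpha_j); the resulting 5x5 Cartan matrix is
[[2, -1, -1, 0, 0], [-1, 2, 0, 0, 0], [-1, 0, 2, -1, -1], [0, 0, -1, 2, 0], [0, 0, -1, 0, 2]].
All simple roots have the same length, so the diagram is simply laced. The associated Dynkin diagram is a chain of 3 nodes with a fork of two nodes at one end (D_5), so the type is D_5 (the algebra so(10)).

D5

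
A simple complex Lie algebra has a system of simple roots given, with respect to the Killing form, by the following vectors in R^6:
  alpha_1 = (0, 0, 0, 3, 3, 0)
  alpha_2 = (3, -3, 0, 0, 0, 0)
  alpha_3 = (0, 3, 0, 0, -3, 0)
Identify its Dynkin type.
A_3 (sl(4))

Compute the Cartan integers a_ij = 2(alpha_i, alpha_j)/(alpha_j, alpha_j); the resulting 3x3 Cartan matrix is
[[2, 0, -1], [0, 2, -1], [-1, -1, 2]].
All simple roots have the same length, so the diagram is simply laced. The associated Dynkin diagram is a chain of 3 nodes with single edges (A_3), so the type is A_3 (the algebra sl(4)).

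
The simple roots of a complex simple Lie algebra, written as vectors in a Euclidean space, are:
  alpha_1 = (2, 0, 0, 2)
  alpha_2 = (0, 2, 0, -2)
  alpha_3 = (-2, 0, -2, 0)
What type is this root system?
A_3

Compute the Cartan integers a_ij = 2(alpha_i, alpha_j)/(alpha_j, alpha_j); the resulting 3x3 Cartan matrix is
[[2, -1, -1], [-1, 2, 0], [-1, 0, 2]].
All simple roots have the same length, so the diagram is simply laced. The associated Dynkin diagram is a chain of 3 nodes with single edges (A_3), so the type is A_3 (the algebra sl(4)).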